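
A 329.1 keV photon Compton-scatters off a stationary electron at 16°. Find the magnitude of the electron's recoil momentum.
4.8545e-23 kg·m/s

The electron is initially at rest, so by conservation of momentum:
p⃗_e = p⃗₀ − p⃗'  (incident photon momentum minus scattered photon momentum)

Photon momentum magnitudes (p = h/λ = E/c):
λ₀ = hc/E₀ = 3.7674 pm → p₀ = h/λ₀ = 1.7588e-22 kg·m/s
Δλ = λ_C(1 − cos 16°) = 0.0940 pm
λ' = 3.8614 pm → p' = h/λ' = 1.7160e-22 kg·m/s

The scattered photon makes angle θ = 16° with the incident direction, so by the law of cosines:
|p⃗_e|² = p₀² + p'² − 2p₀p'cos θ
|p⃗_e|² = (1.7588e-22)² + (1.7160e-22)² − 2·1.7588e-22·1.7160e-22·cos(16°)
|p⃗_e| = 4.8545e-23 kg·m/s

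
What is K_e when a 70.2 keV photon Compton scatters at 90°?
8.4791 keV

By energy conservation: K_e = E_initial - E_final

First find the scattered photon energy:
Initial wavelength: λ = hc/E = 17.6616 pm
Compton shift: Δλ = λ_C(1 - cos(90°)) = 2.4263 pm
Final wavelength: λ' = 17.6616 + 2.4263 = 20.0879 pm
Final photon energy: E' = hc/λ' = 61.7209 keV

Electron kinetic energy:
K_e = E - E' = 70.2000 - 61.7209 = 8.4791 keV

(Intermediate values are shown rounded; full precision is carried through to the final answer.)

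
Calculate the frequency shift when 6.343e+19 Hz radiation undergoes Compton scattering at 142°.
3.036e+19 Hz (decrease)

Convert frequency to wavelength (c = 299792458 m/s):
λ₀ = c/f₀ = 299792458/6.343e+19 = 4.7263512e-12 m = 4.7264 pm

Calculate Compton shift:
Δλ = λ_C(1 - cos(142°)) = 4.3383 pm

Final wavelength:
λ' = λ₀ + Δλ = 4.7264 + 4.3383 = 9.0646 pm

Final frequency:
f' = c/λ' = 299792458/9.0646200e-12 = 3.3072810e+19 Hz

Frequency shift (decrease):
Δf = f₀ - f' = 6.343e+19 - 3.3072810e+19 = 3.036e+19 Hz

(Intermediate values are shown rounded; full precision is carried through to the final answer.)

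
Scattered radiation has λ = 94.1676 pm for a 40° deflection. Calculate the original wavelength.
93.6000 pm

From λ' = λ + Δλ, we have λ = λ' - Δλ

First calculate the Compton shift:
Δλ = λ_C(1 - cos θ)
Δλ = 2.4263 × (1 - cos(40°))
Δλ = 2.4263 × 0.2340
Δλ = 0.5676 pm

Initial wavelength:
λ = λ' - Δλ
λ = 94.1676 - 0.5676
λ = 93.6000 pm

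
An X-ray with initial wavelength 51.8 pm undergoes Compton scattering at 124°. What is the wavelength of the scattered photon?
55.5831 pm

Using the Compton scattering formula:
λ' = λ + Δλ = λ + λ_C(1 - cos θ)

Given:
- Initial wavelength λ = 51.8 pm
- Scattering angle θ = 124°
- Compton wavelength λ_C ≈ 2.4263 pm

Calculate the shift:
Δλ = 2.4263 × (1 - cos(124°))
Δλ = 2.4263 × 1.5592
Δλ = 3.7831 pm

Final wavelength:
λ' = 51.8 + 3.7831 = 55.5831 pm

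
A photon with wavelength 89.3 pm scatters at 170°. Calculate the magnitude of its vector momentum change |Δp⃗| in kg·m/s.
1.4405e-23 kg·m/s

Photon momentum magnitude is p = h/λ.

Initial momentum:
p₀ = h/λ = 6.6261e-34/8.9300e-11 = 7.4200e-24 kg·m/s

After scattering:
λ' = λ + Δλ = 89.3 + 4.8158 = 94.1158 pm
p' = h/λ' = 6.6261e-34/9.4116e-11 = 7.0403e-24 kg·m/s

Momentum is a vector; the scattered photon's direction makes angle θ = 170° with the incident direction. The magnitude of the vector change Δp⃗ = p⃗₀ − p⃗' is found from the law of cosines:
|Δp⃗|² = p₀² + p'² − 2p₀p'cos θ
|Δp⃗|² = (7.4200e-24)² + (7.0403e-24)² − 2·7.4200e-24·7.0403e-24·cos(170°)
|Δp⃗| = 1.4405e-23 kg·m/s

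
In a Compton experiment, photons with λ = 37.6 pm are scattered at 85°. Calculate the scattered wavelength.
39.8148 pm

Using the Compton scattering formula:
λ' = λ + Δλ = λ + λ_C(1 - cos θ)

Given:
- Initial wavelength λ = 37.6 pm
- Scattering angle θ = 85°
- Compton wavelength λ_C ≈ 2.4263 pm

Calculate the shift:
Δλ = 2.4263 × (1 - cos(85°))
Δλ = 2.4263 × 0.9128
Δλ = 2.2148 pm

Final wavelength:
λ' = 37.6 + 2.2148 = 39.8148 pm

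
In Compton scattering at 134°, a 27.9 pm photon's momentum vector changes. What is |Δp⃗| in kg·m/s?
4.0932e-23 kg·m/s

Photon momentum magnitude is p = h/λ.

Initial momentum:
p₀ = h/λ = 6.6261e-34/2.7900e-11 = 2.3749e-23 kg·m/s

After scattering:
λ' = λ + Δλ = 27.9 + 4.1118 = 32.0118 pm
p' = h/λ' = 6.6261e-34/3.2012e-11 = 2.0699e-23 kg·m/s

Momentum is a vector; the scattered photon's direction makes angle θ = 134° with the incident direction. The magnitude of the vector change Δp⃗ = p⃗₀ − p⃗' is found from the law of cosines:
|Δp⃗|² = p₀² + p'² − 2p₀p'cos θ
|Δp⃗|² = (2.3749e-23)² + (2.0699e-23)² − 2·2.3749e-23·2.0699e-23·cos(134°)
|Δp⃗| = 4.0932e-23 kg·m/s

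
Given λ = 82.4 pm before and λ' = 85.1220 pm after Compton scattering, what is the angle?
97.00°

First find the wavelength shift:
Δλ = λ' - λ = 85.1220 - 82.4 = 2.7220 pm

Using Δλ = λ_C(1 - cos θ), with λ_C = h/(m_e·c) ≈ 2.42631024 pm:
cos θ = 1 - Δλ/λ_C
cos θ = 1 - 2.7220/2.42631024
cos θ = -0.121868

θ = arccos(-0.121868)
θ = 97.00°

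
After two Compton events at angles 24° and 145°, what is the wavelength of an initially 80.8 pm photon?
85.4236 pm

Apply Compton shift twice:

First scattering at θ₁ = 24°:
Δλ₁ = λ_C(1 - cos(24°))
Δλ₁ = 2.4263 × 0.0865
Δλ₁ = 0.2098 pm

After first scattering:
λ₁ = 80.8 + 0.2098 = 81.0098 pm

Second scattering at θ₂ = 145°:
Δλ₂ = λ_C(1 - cos(145°))
Δλ₂ = 2.4263 × 1.8192
Δλ₂ = 4.4138 pm

Final wavelength:
λ₂ = 81.0098 + 4.4138 = 85.4236 pm

Total shift: Δλ_total = 0.2098 + 4.4138 = 4.6236 pm

(Intermediate values are shown rounded; full precision is carried through to the final answer.)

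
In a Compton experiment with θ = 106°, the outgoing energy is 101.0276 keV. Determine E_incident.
135.1000 keV

Convert final energy to wavelength (hc ≈ 1239.842 keV·pm):
λ' = hc/E' = 1239.842 / 101.0276 = 12.2723 pm

Calculate the Compton shift:
Δλ = λ_C(1 - cos(106°))
Δλ = 2.4263 × (1 - cos(106°))
Δλ = 3.0951 pm

Initial wavelength:
λ = λ' - Δλ = 12.2723 - 3.0951 = 9.1772 pm

Initial energy:
E = hc/λ = 1239.842 / 9.1772 = 135.1000 keV

(Intermediate values are shown rounded; full precision is carried through to the final answer.)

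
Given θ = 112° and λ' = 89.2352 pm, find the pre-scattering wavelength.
85.9000 pm

From λ' = λ + Δλ, we have λ = λ' - Δλ

First calculate the Compton shift:
Δλ = λ_C(1 - cos θ)
Δλ = 2.4263 × (1 - cos(112°))
Δλ = 2.4263 × 1.3746
Δλ = 3.3352 pm

Initial wavelength:
λ = λ' - Δλ
λ = 89.2352 - 3.3352
λ = 85.9000 pm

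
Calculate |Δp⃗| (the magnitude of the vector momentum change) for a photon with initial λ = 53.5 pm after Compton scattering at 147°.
2.2838e-23 kg·m/s

Photon momentum magnitude is p = h/λ.

Initial momentum:
p₀ = h/λ = 6.6261e-34/5.3500e-11 = 1.2385e-23 kg·m/s

After scattering:
λ' = λ + Δλ = 53.5 + 4.4612 = 57.9612 pm
p' = h/λ' = 6.6261e-34/5.7961e-11 = 1.1432e-23 kg·m/s

Momentum is a vector; the scattered photon's direction makes angle θ = 147° with the incident direction. The magnitude of the vector change Δp⃗ = p⃗₀ − p⃗' is found from the law of cosines:
|Δp⃗|² = p₀² + p'² − 2p₀p'cos θ
|Δp⃗|² = (1.2385e-23)² + (1.1432e-23)² − 2·1.2385e-23·1.1432e-23·cos(147°)
|Δp⃗| = 2.2838e-23 kg·m/s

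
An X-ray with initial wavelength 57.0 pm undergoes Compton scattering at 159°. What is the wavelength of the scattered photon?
61.6915 pm

Using the Compton scattering formula:
λ' = λ + Δλ = λ + λ_C(1 - cos θ)

Given:
- Initial wavelength λ = 57.0 pm
- Scattering angle θ = 159°
- Compton wavelength λ_C ≈ 2.4263 pm

Calculate the shift:
Δλ = 2.4263 × (1 - cos(159°))
Δλ = 2.4263 × 1.9336
Δλ = 4.6915 pm

Final wavelength:
λ' = 57.0 + 4.6915 = 61.6915 pm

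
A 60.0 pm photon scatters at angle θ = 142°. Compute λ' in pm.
64.3383 pm

Using the Compton scattering formula:
λ' = λ + Δλ = λ + λ_C(1 - cos θ)

Given:
- Initial wavelength λ = 60.0 pm
- Scattering angle θ = 142°
- Compton wavelength λ_C ≈ 2.4263 pm

Calculate the shift:
Δλ = 2.4263 × (1 - cos(142°))
Δλ = 2.4263 × 1.7880
Δλ = 4.3383 pm

Final wavelength:
λ' = 60.0 + 4.3383 = 64.3383 pm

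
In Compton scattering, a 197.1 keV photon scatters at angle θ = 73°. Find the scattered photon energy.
154.8381 keV

First convert energy to wavelength:
λ = hc/E, with hc ≈ 1239.842 keV·pm (i.e. 1239.842 eV·nm)

For E = 197.1 keV = 197100 eV:
λ = 1239.842 keV·pm / 197.1 keV
λ = 6.2904 pm

Calculate the Compton shift:
Δλ = λ_C(1 - cos(73°)) = 2.4263 × 0.7076
Δλ = 1.7169 pm

Final wavelength:
λ' = 6.2904 + 1.7169 = 8.0073 pm

Final energy:
E' = hc/λ' = 1239.842 / 8.0073 = 154.8381 keV

(Intermediate values are shown rounded; full precision is carried through to the final answer.)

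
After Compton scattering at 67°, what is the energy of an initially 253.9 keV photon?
194.8988 keV

First convert energy to wavelength:
λ = hc/E, with hc ≈ 1239.842 keV·pm (i.e. 1239.842 eV·nm)

For E = 253.9 keV = 253900 eV:
λ = 1239.842 keV·pm / 253.9 keV
λ = 4.8832 pm

Calculate the Compton shift:
Δλ = λ_C(1 - cos(67°)) = 2.4263 × 0.6093
Δλ = 1.4783 pm

Final wavelength:
λ' = 4.8832 + 1.4783 = 6.3615 pm

Final energy:
E' = hc/λ' = 1239.842 / 6.3615 = 194.8988 keV

(Intermediate values are shown rounded; full precision is carried through to the final answer.)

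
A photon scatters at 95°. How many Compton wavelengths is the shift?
1.0872 λ_C

The Compton shift formula is:
Δλ = λ_C(1 - cos θ)

Dividing both sides by λ_C:
Δλ/λ_C = 1 - cos θ

For θ = 95°:
Δλ/λ_C = 1 - cos(95°)
Δλ/λ_C = 1 - -0.0872
Δλ/λ_C = 1.0872

This means the shift is 1.0872 × λ_C = 2.6378 pm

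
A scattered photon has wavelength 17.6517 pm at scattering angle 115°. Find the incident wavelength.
14.2000 pm

From λ' = λ + Δλ, we have λ = λ' - Δλ

First calculate the Compton shift:
Δλ = λ_C(1 - cos θ)
Δλ = 2.4263 × (1 - cos(115°))
Δλ = 2.4263 × 1.4226
Δλ = 3.4517 pm

Initial wavelength:
λ = λ' - Δλ
λ = 17.6517 - 3.4517
λ = 14.2000 pm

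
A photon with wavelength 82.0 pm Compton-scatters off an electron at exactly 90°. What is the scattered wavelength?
84.4263 pm

Using the Compton formula: λ' = λ + λ_C(1 − cos θ)

For θ = 90°, cos θ = 0 (exact) = 0.0000, so:
1 − cos 90° = 1 − (0) = 1.0000

Δλ = λ_C × 1.0000 = 2.4263 × 1.0000 = 2.4263 pm

λ' = 82.0 + 2.4263 = 84.4263 pm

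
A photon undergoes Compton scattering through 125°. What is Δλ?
3.8180 pm

Using the Compton scattering formula:
Δλ = λ_C(1 - cos θ)

where λ_C = h/(m_e·c) ≈ 2.4263 pm is the Compton wavelength of an electron.

For θ = 125°:
cos(125°) = -0.5736
1 - cos(125°) = 1.5736

Δλ = 2.4263 × 1.5736
Δλ = 3.8180 pm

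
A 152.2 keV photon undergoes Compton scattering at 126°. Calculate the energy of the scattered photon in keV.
103.3323 keV

First convert energy to wavelength:
λ = hc/E, with hc ≈ 1239.842 keV·pm (i.e. 1239.842 eV·nm)

For E = 152.2 keV = 152200 eV:
λ = 1239.842 keV·pm / 152.2 keV
λ = 8.1461 pm

Calculate the Compton shift:
Δλ = λ_C(1 - cos(126°)) = 2.4263 × 1.5878
Δλ = 3.8525 pm

Final wavelength:
λ' = 8.1461 + 3.8525 = 11.9986 pm

Final energy:
E' = hc/λ' = 1239.842 / 11.9986 = 103.3323 keV

(Intermediate values are shown rounded; full precision is carried through to the final answer.)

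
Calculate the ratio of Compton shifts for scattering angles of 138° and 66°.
138° produces the larger shift by a factor of 2.938

Calculate both shifts using Δλ = λ_C(1 - cos θ):

For θ₁ = 66°:
Δλ₁ = 2.4263 × (1 - cos(66°))
Δλ₁ = 2.4263 × 0.5933
Δλ₁ = 1.4394 pm

For θ₂ = 138°:
Δλ₂ = 2.4263 × (1 - cos(138°))
Δλ₂ = 2.4263 × 1.7431
Δλ₂ = 4.2294 pm

The 138° angle produces the larger shift.
Ratio: 4.2294/1.4394 = 2.938

(Intermediate values are shown rounded; full precision is carried through to the final answer.)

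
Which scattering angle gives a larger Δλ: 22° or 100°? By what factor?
100° produces the larger shift by a factor of 16.118

Calculate both shifts using Δλ = λ_C(1 - cos θ):

For θ₁ = 22°:
Δλ₁ = 2.4263 × (1 - cos(22°))
Δλ₁ = 2.4263 × 0.0728
Δλ₁ = 0.1767 pm

For θ₂ = 100°:
Δλ₂ = 2.4263 × (1 - cos(100°))
Δλ₂ = 2.4263 × 1.1736
Δλ₂ = 2.8476 pm

The 100° angle produces the larger shift.
Ratio: 2.8476/0.1767 = 16.118

(Intermediate values are shown rounded; full precision is carried through to the final answer.)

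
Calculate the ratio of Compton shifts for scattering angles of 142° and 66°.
142° produces the larger shift by a factor of 3.014

Calculate both shifts using Δλ = λ_C(1 - cos θ):

For θ₁ = 66°:
Δλ₁ = 2.4263 × (1 - cos(66°))
Δλ₁ = 2.4263 × 0.5933
Δλ₁ = 1.4394 pm

For θ₂ = 142°:
Δλ₂ = 2.4263 × (1 - cos(142°))
Δλ₂ = 2.4263 × 1.7880
Δλ₂ = 4.3383 pm

The 142° angle produces the larger shift.
Ratio: 4.3383/1.4394 = 3.014

(Intermediate values are shown rounded; full precision is carried through to the final answer.)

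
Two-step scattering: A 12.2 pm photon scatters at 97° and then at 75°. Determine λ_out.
16.7203 pm

Apply Compton shift twice:

First scattering at θ₁ = 97°:
Δλ₁ = λ_C(1 - cos(97°))
Δλ₁ = 2.4263 × 1.1219
Δλ₁ = 2.7220 pm

After first scattering:
λ₁ = 12.2 + 2.7220 = 14.9220 pm

Second scattering at θ₂ = 75°:
Δλ₂ = λ_C(1 - cos(75°))
Δλ₂ = 2.4263 × 0.7412
Δλ₂ = 1.7983 pm

Final wavelength:
λ₂ = 14.9220 + 1.7983 = 16.7203 pm

Total shift: Δλ_total = 2.7220 + 1.7983 = 4.5203 pm

(Intermediate values are shown rounded; full precision is carried through to the final answer.)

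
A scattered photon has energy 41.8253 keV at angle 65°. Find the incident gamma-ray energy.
43.9000 keV

Convert final energy to wavelength (hc ≈ 1239.842 keV·pm):
λ' = hc/E' = 1239.842 / 41.8253 = 29.6433 pm

Calculate the Compton shift:
Δλ = λ_C(1 - cos(65°))
Δλ = 2.4263 × (1 - cos(65°))
Δλ = 1.4009 pm

Initial wavelength:
λ = λ' - Δλ = 29.6433 - 1.4009 = 28.2424 pm

Initial energy:
E = hc/λ = 1239.842 / 28.2424 = 43.9000 keV

(Intermediate values are shown rounded; full precision is carried through to the final answer.)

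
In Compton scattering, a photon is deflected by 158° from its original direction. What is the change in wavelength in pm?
4.6759 pm

Using the Compton scattering formula:
Δλ = λ_C(1 - cos θ)

where λ_C = h/(m_e·c) ≈ 2.4263 pm is the Compton wavelength of an electron.

For θ = 158°:
cos(158°) = -0.9272
1 - cos(158°) = 1.9272

Δλ = 2.4263 × 1.9272
Δλ = 4.6759 pm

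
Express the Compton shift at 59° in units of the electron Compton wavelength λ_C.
0.4850 λ_C

The Compton shift formula is:
Δλ = λ_C(1 - cos θ)

Dividing both sides by λ_C:
Δλ/λ_C = 1 - cos θ

For θ = 59°:
Δλ/λ_C = 1 - cos(59°)
Δλ/λ_C = 1 - 0.5150
Δλ/λ_C = 0.4850

This means the shift is 0.4850 × λ_C = 1.1767 pm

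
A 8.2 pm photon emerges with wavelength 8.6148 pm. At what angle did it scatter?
34.00°

First find the wavelength shift:
Δλ = λ' - λ = 8.6148 - 8.2 = 0.4148 pm

Using Δλ = λ_C(1 - cos θ), with λ_C = h/(m_e·c) ≈ 2.42631024 pm:
cos θ = 1 - Δλ/λ_C
cos θ = 1 - 0.4148/2.42631024
cos θ = 0.829041

θ = arccos(0.829041)
θ = 34.00°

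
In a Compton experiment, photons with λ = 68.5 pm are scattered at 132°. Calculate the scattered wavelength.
72.5498 pm

Using the Compton scattering formula:
λ' = λ + Δλ = λ + λ_C(1 - cos θ)

Given:
- Initial wavelength λ = 68.5 pm
- Scattering angle θ = 132°
- Compton wavelength λ_C ≈ 2.4263 pm

Calculate the shift:
Δλ = 2.4263 × (1 - cos(132°))
Δλ = 2.4263 × 1.6691
Δλ = 4.0498 pm

Final wavelength:
λ' = 68.5 + 4.0498 = 72.5498 pm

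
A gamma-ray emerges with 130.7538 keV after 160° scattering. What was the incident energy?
259.6002 keV

Convert final energy to wavelength (hc ≈ 1239.842 keV·pm):
λ' = hc/E' = 1239.842 / 130.7538 = 9.4823 pm

Calculate the Compton shift:
Δλ = λ_C(1 - cos(160°))
Δλ = 2.4263 × (1 - cos(160°))
Δλ = 4.7063 pm

Initial wavelength:
λ = λ' - Δλ = 9.4823 - 4.7063 = 4.7760 pm

Initial energy:
E = hc/λ = 1239.842 / 4.7760 = 259.6002 keV

(Intermediate values are shown rounded; full precision is carried through to the final answer.)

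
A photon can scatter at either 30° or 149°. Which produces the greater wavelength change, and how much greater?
149° produces the larger shift by a factor of 13.862

Calculate both shifts using Δλ = λ_C(1 - cos θ):

For θ₁ = 30°:
Δλ₁ = 2.4263 × (1 - cos(30°))
Δλ₁ = 2.4263 × 0.1340
Δλ₁ = 0.3251 pm

For θ₂ = 149°:
Δλ₂ = 2.4263 × (1 - cos(149°))
Δλ₂ = 2.4263 × 1.8572
Δλ₂ = 4.5061 pm

The 149° angle produces the larger shift.
Ratio: 4.5061/0.3251 = 13.862

(Intermediate values are shown rounded; full precision is carried through to the final answer.)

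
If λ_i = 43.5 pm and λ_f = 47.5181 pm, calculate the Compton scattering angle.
131.00°

First find the wavelength shift:
Δλ = λ' - λ = 47.5181 - 43.5 = 4.0181 pm

Using Δλ = λ_C(1 - cos θ), with λ_C = h/(m_e·c) ≈ 2.42631024 pm:
cos θ = 1 - Δλ/λ_C
cos θ = 1 - 4.0181/2.42631024
cos θ = -0.656054

θ = arccos(-0.656054)
θ = 131.00°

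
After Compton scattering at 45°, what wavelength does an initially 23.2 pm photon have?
23.9106 pm

Using the Compton formula: λ' = λ + λ_C(1 − cos θ)

For θ = 45°, cos θ = √2/2 (exact) ≈ 0.7071, so:
1 − cos 45° = 1 − (√2/2) ≈ 0.2929

Δλ = λ_C × 0.2929 = 2.4263 × 0.2929 = 0.7106 pm

λ' = 23.2 + 0.7106 = 23.9106 pm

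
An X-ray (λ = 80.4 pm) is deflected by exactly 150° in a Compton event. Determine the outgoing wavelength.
84.9276 pm

Using the Compton formula: λ' = λ + λ_C(1 − cos θ)

For θ = 150°, cos θ = -√3/2 (exact) ≈ -0.8660, so:
1 − cos 150° = 1 − (-√3/2) ≈ 1.8660

Δλ = λ_C × 1.8660 = 2.4263 × 1.8660 = 4.5276 pm

λ' = 80.4 + 4.5276 = 84.9276 pm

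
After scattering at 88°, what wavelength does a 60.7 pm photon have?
63.0416 pm

Using the Compton scattering formula:
λ' = λ + Δλ = λ + λ_C(1 - cos θ)

Given:
- Initial wavelength λ = 60.7 pm
- Scattering angle θ = 88°
- Compton wavelength λ_C ≈ 2.4263 pm

Calculate the shift:
Δλ = 2.4263 × (1 - cos(88°))
Δλ = 2.4263 × 0.9651
Δλ = 2.3416 pm

Final wavelength:
λ' = 60.7 + 2.3416 = 63.0416 pm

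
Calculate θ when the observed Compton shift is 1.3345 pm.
63.26°

From the Compton formula Δλ = λ_C(1 - cos θ), we can solve for θ:

cos θ = 1 - Δλ/λ_C

Given:
- Δλ = 1.3345 pm
- λ_C = h/(m_e·c) ≈ 2.42631024 pm

cos θ = 1 - 1.3345/2.42631024
cos θ = 1 - 0.550012
cos θ = 0.449988

θ = arccos(0.449988)
θ = 63.26°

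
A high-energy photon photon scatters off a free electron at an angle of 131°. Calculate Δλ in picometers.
4.0181 pm

Using the Compton scattering formula:
Δλ = λ_C(1 - cos θ)

where λ_C = h/(m_e·c) ≈ 2.4263 pm is the Compton wavelength of an electron.

For θ = 131°:
cos(131°) = -0.6561
1 - cos(131°) = 1.6561

Δλ = 2.4263 × 1.6561
Δλ = 4.0181 pm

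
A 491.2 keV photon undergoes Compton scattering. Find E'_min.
168.0748 keV (at θ = 180°)

The scattered photon has minimum energy when its wavelength is maximum, i.e., when the Compton shift Δλ = λ_C(1 − cos θ) is maximum. This occurs at θ = 180° (backscattering), giving Δλ_max = 2λ_C = 4.8526 pm.

Initial wavelength: λ₀ = hc/E₀ = 2.5241 pm
Maximum final wavelength: λ'_max = λ₀ + 2λ_C = 2.5241 + 4.8526 = 7.3767 pm
Minimum final energy: E'_min = hc/λ'_max = 168.0748 keV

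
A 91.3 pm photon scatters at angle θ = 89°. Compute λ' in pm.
93.6840 pm

Using the Compton scattering formula:
λ' = λ + Δλ = λ + λ_C(1 - cos θ)

Given:
- Initial wavelength λ = 91.3 pm
- Scattering angle θ = 89°
- Compton wavelength λ_C ≈ 2.4263 pm

Calculate the shift:
Δλ = 2.4263 × (1 - cos(89°))
Δλ = 2.4263 × 0.9825
Δλ = 2.3840 pm

Final wavelength:
λ' = 91.3 + 2.3840 = 93.6840 pm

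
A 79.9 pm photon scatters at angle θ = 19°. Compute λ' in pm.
80.0322 pm

Using the Compton scattering formula:
λ' = λ + Δλ = λ + λ_C(1 - cos θ)

Given:
- Initial wavelength λ = 79.9 pm
- Scattering angle θ = 19°
- Compton wavelength λ_C ≈ 2.4263 pm

Calculate the shift:
Δλ = 2.4263 × (1 - cos(19°))
Δλ = 2.4263 × 0.0545
Δλ = 0.1322 pm

Final wavelength:
λ' = 79.9 + 0.1322 = 80.0322 pm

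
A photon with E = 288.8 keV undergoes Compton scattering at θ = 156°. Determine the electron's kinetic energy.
150.0522 keV

By energy conservation: K_e = E_initial - E_final

First find the scattered photon energy:
Initial wavelength: λ = hc/E = 4.2931 pm
Compton shift: Δλ = λ_C(1 - cos(156°)) = 4.6429 pm
Final wavelength: λ' = 4.2931 + 4.6429 = 8.9359 pm
Final photon energy: E' = hc/λ' = 138.7478 keV

Electron kinetic energy:
K_e = E - E' = 288.8000 - 138.7478 = 150.0522 keV

(Intermediate values are shown rounded; full precision is carried through to the final answer.)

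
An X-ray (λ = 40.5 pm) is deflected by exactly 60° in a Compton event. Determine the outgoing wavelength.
41.7132 pm

Using the Compton formula: λ' = λ + λ_C(1 − cos θ)

For θ = 60°, cos θ = 1/2 (exact) = 0.5000, so:
1 − cos 60° = 1 − (1/2) = 0.5000

Δλ = λ_C × 0.5000 = 2.4263 × 0.5000 = 1.2132 pm

λ' = 40.5 + 1.2132 = 41.7132 pm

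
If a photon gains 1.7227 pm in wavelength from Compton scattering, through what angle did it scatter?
73.14°

From the Compton formula Δλ = λ_C(1 - cos θ), we can solve for θ:

cos θ = 1 - Δλ/λ_C

Given:
- Δλ = 1.7227 pm
- λ_C = h/(m_e·c) ≈ 2.42631024 pm

cos θ = 1 - 1.7227/2.42631024
cos θ = 1 - 0.710008
cos θ = 0.289992

θ = arccos(0.289992)
θ = 73.14°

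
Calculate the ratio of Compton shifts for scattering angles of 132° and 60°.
132° produces the larger shift by a factor of 3.338

Calculate both shifts using Δλ = λ_C(1 - cos θ):

For θ₁ = 60°:
Δλ₁ = 2.4263 × (1 - cos(60°))
Δλ₁ = 2.4263 × 0.5000
Δλ₁ = 1.2132 pm

For θ₂ = 132°:
Δλ₂ = 2.4263 × (1 - cos(132°))
Δλ₂ = 2.4263 × 1.6691
Δλ₂ = 4.0498 pm

The 132° angle produces the larger shift.
Ratio: 4.0498/1.2132 = 3.338

(Intermediate values are shown rounded; full precision is carried through to the final answer.)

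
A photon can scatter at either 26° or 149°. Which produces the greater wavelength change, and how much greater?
149° produces the larger shift by a factor of 18.350

Calculate both shifts using Δλ = λ_C(1 - cos θ):

For θ₁ = 26°:
Δλ₁ = 2.4263 × (1 - cos(26°))
Δλ₁ = 2.4263 × 0.1012
Δλ₁ = 0.2456 pm

For θ₂ = 149°:
Δλ₂ = 2.4263 × (1 - cos(149°))
Δλ₂ = 2.4263 × 1.8572
Δλ₂ = 4.5061 pm

The 149° angle produces the larger shift.
Ratio: 4.5061/0.2456 = 18.350

(Intermediate values are shown rounded; full precision is carried through to the final answer.)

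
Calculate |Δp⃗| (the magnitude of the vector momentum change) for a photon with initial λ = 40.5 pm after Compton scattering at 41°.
1.1378e-23 kg·m/s

Photon momentum magnitude is p = h/λ.

Initial momentum:
p₀ = h/λ = 6.6261e-34/4.0500e-11 = 1.6361e-23 kg·m/s

After scattering:
λ' = λ + Δλ = 40.5 + 0.5952 = 41.0952 pm
p' = h/λ' = 6.6261e-34/4.1095e-11 = 1.6124e-23 kg·m/s

Momentum is a vector; the scattered photon's direction makes angle θ = 41° with the incident direction. The magnitude of the vector change Δp⃗ = p⃗₀ − p⃗' is found from the law of cosines:
|Δp⃗|² = p₀² + p'² − 2p₀p'cos θ
|Δp⃗|² = (1.6361e-23)² + (1.6124e-23)² − 2·1.6361e-23·1.6124e-23·cos(41°)
|Δp⃗| = 1.1378e-23 kg·m/s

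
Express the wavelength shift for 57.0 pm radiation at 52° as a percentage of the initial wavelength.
1.6360%

Calculate the Compton shift:
Δλ = λ_C(1 - cos(52°))
Δλ = 2.4263 × (1 - cos(52°))
Δλ = 2.4263 × 0.3843
Δλ = 0.9325 pm

Percentage change:
(Δλ/λ₀) × 100 = (0.9325/57.0) × 100
= 1.6360%

(Intermediate values are shown rounded; full precision is carried through to the final answer.)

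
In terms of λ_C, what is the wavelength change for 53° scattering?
0.3982 λ_C

The Compton shift formula is:
Δλ = λ_C(1 - cos θ)

Dividing both sides by λ_C:
Δλ/λ_C = 1 - cos θ

For θ = 53°:
Δλ/λ_C = 1 - cos(53°)
Δλ/λ_C = 1 - 0.6018
Δλ/λ_C = 0.3982

This means the shift is 0.3982 × λ_C = 0.9661 pm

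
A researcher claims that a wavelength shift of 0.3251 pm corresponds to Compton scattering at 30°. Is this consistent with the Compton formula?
Yes, consistent

Calculate the expected shift for θ = 30°:

Δλ_expected = λ_C(1 - cos(30°))
Δλ_expected = 2.4263 × (1 - cos(30°))
Δλ_expected = 2.4263 × 0.1340
Δλ_expected = 0.3251 pm

Given shift: 0.3251 pm
Expected shift: 0.3251 pm
Difference: 0.0000 pm

The values match. This is consistent with Compton scattering at the stated angle.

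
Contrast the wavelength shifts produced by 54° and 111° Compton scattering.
111° produces the larger shift by a factor of 3.295

Calculate both shifts using Δλ = λ_C(1 - cos θ):

For θ₁ = 54°:
Δλ₁ = 2.4263 × (1 - cos(54°))
Δλ₁ = 2.4263 × 0.4122
Δλ₁ = 1.0002 pm

For θ₂ = 111°:
Δλ₂ = 2.4263 × (1 - cos(111°))
Δλ₂ = 2.4263 × 1.3584
Δλ₂ = 3.2958 pm

The 111° angle produces the larger shift.
Ratio: 3.2958/1.0002 = 3.295

(Intermediate values are shown rounded; full precision is carried through to the final answer.)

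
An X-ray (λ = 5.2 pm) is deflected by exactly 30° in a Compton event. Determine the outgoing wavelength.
5.5251 pm

Using the Compton formula: λ' = λ + λ_C(1 − cos θ)

For θ = 30°, cos θ = √3/2 (exact) ≈ 0.8660, so:
1 − cos 30° = 1 − (√3/2) ≈ 0.1340

Δλ = λ_C × 0.1340 = 2.4263 × 0.1340 = 0.3251 pm

λ' = 5.2 + 0.3251 = 5.5251 pm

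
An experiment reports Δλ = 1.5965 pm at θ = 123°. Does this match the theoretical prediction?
No, inconsistent

Calculate the expected shift for θ = 123°:

Δλ_expected = λ_C(1 - cos(123°))
Δλ_expected = 2.4263 × (1 - cos(123°))
Δλ_expected = 2.4263 × 1.5446
Δλ_expected = 3.7478 pm

Given shift: 1.5965 pm
Expected shift: 3.7478 pm
Difference: 2.1513 pm

The values do not match. The given shift corresponds to θ ≈ 70.0°, not 123°.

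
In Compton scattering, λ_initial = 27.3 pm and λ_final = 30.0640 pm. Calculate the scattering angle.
98.00°

First find the wavelength shift:
Δλ = λ' - λ = 30.0640 - 27.3 = 2.7640 pm

Using Δλ = λ_C(1 - cos θ), with λ_C = h/(m_e·c) ≈ 2.42631024 pm:
cos θ = 1 - Δλ/λ_C
cos θ = 1 - 2.7640/2.42631024
cos θ = -0.139178

θ = arccos(-0.139178)
θ = 98.00°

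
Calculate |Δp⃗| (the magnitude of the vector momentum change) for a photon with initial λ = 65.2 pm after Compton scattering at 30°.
5.2478e-24 kg·m/s

Photon momentum magnitude is p = h/λ.

Initial momentum:
p₀ = h/λ = 6.6261e-34/6.5200e-11 = 1.0163e-23 kg·m/s

After scattering:
λ' = λ + Δλ = 65.2 + 0.3251 = 65.5251 pm
p' = h/λ' = 6.6261e-34/6.5525e-11 = 1.0112e-23 kg·m/s

Momentum is a vector; the scattered photon's direction makes angle θ = 30° with the incident direction. The magnitude of the vector change Δp⃗ = p⃗₀ − p⃗' is found from the law of cosines:
|Δp⃗|² = p₀² + p'² − 2p₀p'cos θ
|Δp⃗|² = (1.0163e-23)² + (1.0112e-23)² − 2·1.0163e-23·1.0112e-23·cos(30°)
|Δp⃗| = 5.2478e-24 kg·m/s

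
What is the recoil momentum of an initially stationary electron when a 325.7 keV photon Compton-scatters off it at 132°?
2.3887e-22 kg·m/s

The electron is initially at rest, so by conservation of momentum:
p⃗_e = p⃗₀ − p⃗'  (incident photon momentum minus scattered photon momentum)

Photon momentum magnitudes (p = h/λ = E/c):
λ₀ = hc/E₀ = 3.8067 pm → p₀ = h/λ₀ = 1.7406e-22 kg·m/s
Δλ = λ_C(1 − cos 132°) = 4.0498 pm
λ' = 7.8565 pm → p' = h/λ' = 8.4338e-23 kg·m/s

The scattered photon makes angle θ = 132° with the incident direction, so by the law of cosines:
|p⃗_e|² = p₀² + p'² − 2p₀p'cos θ
|p⃗_e|² = (1.7406e-22)² + (8.4338e-23)² − 2·1.7406e-22·8.4338e-23·cos(132°)
|p⃗_e| = 2.3887e-22 kg·m/s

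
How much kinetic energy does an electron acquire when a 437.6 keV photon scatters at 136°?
260.6043 keV

By energy conservation: K_e = E_initial - E_final

First find the scattered photon energy:
Initial wavelength: λ = hc/E = 2.8333 pm
Compton shift: Δλ = λ_C(1 - cos(136°)) = 4.1717 pm
Final wavelength: λ' = 2.8333 + 4.1717 = 7.0049 pm
Final photon energy: E' = hc/λ' = 176.9957 keV

Electron kinetic energy:
K_e = E - E' = 437.6000 - 176.9957 = 260.6043 keV

(Intermediate values are shown rounded; full precision is carried through to the final answer.)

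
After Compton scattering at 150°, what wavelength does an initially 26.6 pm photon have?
31.1276 pm

Using the Compton formula: λ' = λ + λ_C(1 − cos θ)

For θ = 150°, cos θ = -√3/2 (exact) ≈ -0.8660, so:
1 − cos 150° = 1 − (-√3/2) ≈ 1.8660

Δλ = λ_C × 1.8660 = 2.4263 × 1.8660 = 4.5276 pm

λ' = 26.6 + 4.5276 = 31.1276 pm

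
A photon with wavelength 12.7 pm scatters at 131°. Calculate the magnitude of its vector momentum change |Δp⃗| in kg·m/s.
8.3703e-23 kg·m/s

Photon momentum magnitude is p = h/λ.

Initial momentum:
p₀ = h/λ = 6.6261e-34/1.2700e-11 = 5.2174e-23 kg·m/s

After scattering:
λ' = λ + Δλ = 12.7 + 4.0181 = 16.7181 pm
p' = h/λ' = 6.6261e-34/1.6718e-11 = 3.9634e-23 kg·m/s

Momentum is a vector; the scattered photon's direction makes angle θ = 131° with the incident direction. The magnitude of the vector change Δp⃗ = p⃗₀ − p⃗' is found from the law of cosines:
|Δp⃗|² = p₀² + p'² − 2p₀p'cos θ
|Δp⃗|² = (5.2174e-23)² + (3.9634e-23)² − 2·5.2174e-23·3.9634e-23·cos(131°)
|Δp⃗| = 8.3703e-23 kg·m/s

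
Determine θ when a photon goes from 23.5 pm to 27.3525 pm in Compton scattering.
126.00°

First find the wavelength shift:
Δλ = λ' - λ = 27.3525 - 23.5 = 3.8525 pm

Using Δλ = λ_C(1 - cos θ), with λ_C = h/(m_e·c) ≈ 2.42631024 pm:
cos θ = 1 - Δλ/λ_C
cos θ = 1 - 3.8525/2.42631024
cos θ = -0.587802

θ = arccos(-0.587802)
θ = 126.00°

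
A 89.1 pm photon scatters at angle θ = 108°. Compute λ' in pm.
92.2761 pm

Using the Compton scattering formula:
λ' = λ + Δλ = λ + λ_C(1 - cos θ)

Given:
- Initial wavelength λ = 89.1 pm
- Scattering angle θ = 108°
- Compton wavelength λ_C ≈ 2.4263 pm

Calculate the shift:
Δλ = 2.4263 × (1 - cos(108°))
Δλ = 2.4263 × 1.3090
Δλ = 3.1761 pm

Final wavelength:
λ' = 89.1 + 3.1761 = 92.2761 pm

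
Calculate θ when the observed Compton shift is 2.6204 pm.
94.59°

From the Compton formula Δλ = λ_C(1 - cos θ), we can solve for θ:

cos θ = 1 - Δλ/λ_C

Given:
- Δλ = 2.6204 pm
- λ_C = h/(m_e·c) ≈ 2.42631024 pm

cos θ = 1 - 2.6204/2.42631024
cos θ = 1 - 1.079994
cos θ = -0.079994

θ = arccos(-0.079994)
θ = 94.59°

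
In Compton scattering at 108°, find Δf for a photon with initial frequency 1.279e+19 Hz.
1.526e+18 Hz (decrease)

Convert frequency to wavelength (c = 299792458 m/s):
λ₀ = c/f₀ = 299792458/1.279e+19 = 2.3439598e-11 m = 23.4396 pm

Calculate Compton shift:
Δλ = λ_C(1 - cos(108°)) = 3.1761 pm

Final wavelength:
λ' = λ₀ + Δλ = 23.4396 + 3.1761 = 26.6157 pm

Final frequency:
f' = c/λ' = 299792458/2.6615679e-11 = 1.1263754e+19 Hz

Frequency shift (decrease):
Δf = f₀ - f' = 1.279e+19 - 1.1263754e+19 = 1.526e+18 Hz

(Intermediate values are shown rounded; full precision is carried through to the final answer.)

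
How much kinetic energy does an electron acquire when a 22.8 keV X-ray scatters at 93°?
1.0225 keV

By energy conservation: K_e = E_initial - E_final

First find the scattered photon energy:
Initial wavelength: λ = hc/E = 54.3790 pm
Compton shift: Δλ = λ_C(1 - cos(93°)) = 2.5533 pm
Final wavelength: λ' = 54.3790 + 2.5533 = 56.9323 pm
Final photon energy: E' = hc/λ' = 21.7775 keV

Electron kinetic energy:
K_e = E - E' = 22.8000 - 21.7775 = 1.0225 keV

(Intermediate values are shown rounded; full precision is carried through to the final answer.)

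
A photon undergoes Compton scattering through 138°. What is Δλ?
4.2294 pm

Using the Compton scattering formula:
Δλ = λ_C(1 - cos θ)

where λ_C = h/(m_e·c) ≈ 2.4263 pm is the Compton wavelength of an electron.

For θ = 138°:
cos(138°) = -0.7431
1 - cos(138°) = 1.7431

Δλ = 2.4263 × 1.7431
Δλ = 4.2294 pm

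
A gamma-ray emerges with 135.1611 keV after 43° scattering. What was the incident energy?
145.5000 keV

Convert final energy to wavelength (hc ≈ 1239.842 keV·pm):
λ' = hc/E' = 1239.842 / 135.1611 = 9.1731 pm

Calculate the Compton shift:
Δλ = λ_C(1 - cos(43°))
Δλ = 2.4263 × (1 - cos(43°))
Δλ = 0.6518 pm

Initial wavelength:
λ = λ' - Δλ = 9.1731 - 0.6518 = 8.5212 pm

Initial energy:
E = hc/λ = 1239.842 / 8.5212 = 145.5000 keV

(Intermediate values are shown rounded; full precision is carried through to the final answer.)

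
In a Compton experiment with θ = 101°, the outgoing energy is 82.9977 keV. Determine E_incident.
102.9000 keV

Convert final energy to wavelength (hc ≈ 1239.842 keV·pm):
λ' = hc/E' = 1239.842 / 82.9977 = 14.9383 pm

Calculate the Compton shift:
Δλ = λ_C(1 - cos(101°))
Δλ = 2.4263 × (1 - cos(101°))
Δλ = 2.8893 pm

Initial wavelength:
λ = λ' - Δλ = 14.9383 - 2.8893 = 12.0490 pm

Initial energy:
E = hc/λ = 1239.842 / 12.0490 = 102.9000 keV

(Intermediate values are shown rounded; full precision is carried through to the final answer.)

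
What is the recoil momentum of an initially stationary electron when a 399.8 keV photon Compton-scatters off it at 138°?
2.8728e-22 kg·m/s

The electron is initially at rest, so by conservation of momentum:
p⃗_e = p⃗₀ − p⃗'  (incident photon momentum minus scattered photon momentum)

Photon momentum magnitudes (p = h/λ = E/c):
λ₀ = hc/E₀ = 3.1012 pm → p₀ = h/λ₀ = 2.1366e-22 kg·m/s
Δλ = λ_C(1 − cos 138°) = 4.2294 pm
λ' = 7.3306 pm → p' = h/λ' = 9.0390e-23 kg·m/s

The scattered photon makes angle θ = 138° with the incident direction, so by the law of cosines:
|p⃗_e|² = p₀² + p'² − 2p₀p'cos θ
|p⃗_e|² = (2.1366e-22)² + (9.0390e-23)² − 2·2.1366e-22·9.0390e-23·cos(138°)
|p⃗_e| = 2.8728e-22 kg·m/s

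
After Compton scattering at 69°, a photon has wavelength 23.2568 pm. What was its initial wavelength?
21.7000 pm

From λ' = λ + Δλ, we have λ = λ' - Δλ

First calculate the Compton shift:
Δλ = λ_C(1 - cos θ)
Δλ = 2.4263 × (1 - cos(69°))
Δλ = 2.4263 × 0.6416
Δλ = 1.5568 pm

Initial wavelength:
λ = λ' - Δλ
λ = 23.2568 - 1.5568
λ = 21.7000 pm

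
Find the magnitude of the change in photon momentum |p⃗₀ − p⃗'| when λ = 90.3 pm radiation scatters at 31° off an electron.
3.9145e-24 kg·m/s

Photon momentum magnitude is p = h/λ.

Initial momentum:
p₀ = h/λ = 6.6261e-34/9.0300e-11 = 7.3378e-24 kg·m/s

After scattering:
λ' = λ + Δλ = 90.3 + 0.3466 = 90.6466 pm
p' = h/λ' = 6.6261e-34/9.0647e-11 = 7.3098e-24 kg·m/s

Momentum is a vector; the scattered photon's direction makes angle θ = 31° with the incident direction. The magnitude of the vector change Δp⃗ = p⃗₀ − p⃗' is found from the law of cosines:
|Δp⃗|² = p₀² + p'² − 2p₀p'cos θ
|Δp⃗|² = (7.3378e-24)² + (7.3098e-24)² − 2·7.3378e-24·7.3098e-24·cos(31°)
|Δp⃗| = 3.9145e-24 kg·m/s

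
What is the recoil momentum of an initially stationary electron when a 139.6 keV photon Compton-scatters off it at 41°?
5.0804e-23 kg·m/s

The electron is initially at rest, so by conservation of momentum:
p⃗_e = p⃗₀ − p⃗'  (incident photon momentum minus scattered photon momentum)

Photon momentum magnitudes (p = h/λ = E/c):
λ₀ = hc/E₀ = 8.8814 pm → p₀ = h/λ₀ = 7.4606e-23 kg·m/s
Δλ = λ_C(1 − cos 41°) = 0.5952 pm
λ' = 9.4765 pm → p' = h/λ' = 6.9921e-23 kg·m/s

The scattered photon makes angle θ = 41° with the incident direction, so by the law of cosines:
|p⃗_e|² = p₀² + p'² − 2p₀p'cos θ
|p⃗_e|² = (7.4606e-23)² + (6.9921e-23)² − 2·7.4606e-23·6.9921e-23·cos(41°)
|p⃗_e| = 5.0804e-23 kg·m/s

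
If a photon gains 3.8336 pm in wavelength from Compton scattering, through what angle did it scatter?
125.45°

From the Compton formula Δλ = λ_C(1 - cos θ), we can solve for θ:

cos θ = 1 - Δλ/λ_C

Given:
- Δλ = 3.8336 pm
- λ_C = h/(m_e·c) ≈ 2.42631024 pm

cos θ = 1 - 3.8336/2.42631024
cos θ = 1 - 1.580012
cos θ = -0.580012

θ = arccos(-0.580012)
θ = 125.45°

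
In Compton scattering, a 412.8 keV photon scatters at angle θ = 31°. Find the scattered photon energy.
370.0966 keV

First convert energy to wavelength:
λ = hc/E, with hc ≈ 1239.842 keV·pm (i.e. 1239.842 eV·nm)

For E = 412.8 keV = 412800 eV:
λ = 1239.842 keV·pm / 412.8 keV
λ = 3.0035 pm

Calculate the Compton shift:
Δλ = λ_C(1 - cos(31°)) = 2.4263 × 0.1428
Δλ = 0.3466 pm

Final wavelength:
λ' = 3.0035 + 0.3466 = 3.3500 pm

Final energy:
E' = hc/λ' = 1239.842 / 3.3500 = 370.0966 keV

(Intermediate values are shown rounded; full precision is carried through to the final answer.)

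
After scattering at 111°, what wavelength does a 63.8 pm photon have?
67.0958 pm

Using the Compton scattering formula:
λ' = λ + Δλ = λ + λ_C(1 - cos θ)

Given:
- Initial wavelength λ = 63.8 pm
- Scattering angle θ = 111°
- Compton wavelength λ_C ≈ 2.4263 pm

Calculate the shift:
Δλ = 2.4263 × (1 - cos(111°))
Δλ = 2.4263 × 1.3584
Δλ = 3.2958 pm

Final wavelength:
λ' = 63.8 + 3.2958 = 67.0958 pm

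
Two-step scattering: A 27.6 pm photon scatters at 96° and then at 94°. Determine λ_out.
32.8755 pm

Apply Compton shift twice:

First scattering at θ₁ = 96°:
Δλ₁ = λ_C(1 - cos(96°))
Δλ₁ = 2.4263 × 1.1045
Δλ₁ = 2.6799 pm

After first scattering:
λ₁ = 27.6 + 2.6799 = 30.2799 pm

Second scattering at θ₂ = 94°:
Δλ₂ = λ_C(1 - cos(94°))
Δλ₂ = 2.4263 × 1.0698
Δλ₂ = 2.5956 pm

Final wavelength:
λ₂ = 30.2799 + 2.5956 = 32.8755 pm

Total shift: Δλ_total = 2.6799 + 2.5956 = 5.2755 pm

(Intermediate values are shown rounded; full precision is carried through to the final answer.)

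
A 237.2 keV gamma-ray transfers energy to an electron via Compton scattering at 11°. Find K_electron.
2.0058 keV

By energy conservation: K_e = E_initial - E_final

First find the scattered photon energy:
Initial wavelength: λ = hc/E = 5.2270 pm
Compton shift: Δλ = λ_C(1 - cos(11°)) = 0.0446 pm
Final wavelength: λ' = 5.2270 + 0.0446 = 5.2716 pm
Final photon energy: E' = hc/λ' = 235.1942 keV

Electron kinetic energy:
K_e = E - E' = 237.2000 - 235.1942 = 2.0058 keV

(Intermediate values are shown rounded; full precision is carried through to the final answer.)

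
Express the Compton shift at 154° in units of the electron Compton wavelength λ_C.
1.8988 λ_C

The Compton shift formula is:
Δλ = λ_C(1 - cos θ)

Dividing both sides by λ_C:
Δλ/λ_C = 1 - cos θ

For θ = 154°:
Δλ/λ_C = 1 - cos(154°)
Δλ/λ_C = 1 - -0.8988
Δλ/λ_C = 1.8988

This means the shift is 1.8988 × λ_C = 4.6071 pm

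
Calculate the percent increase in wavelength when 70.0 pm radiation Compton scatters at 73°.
2.4528%

Calculate the Compton shift:
Δλ = λ_C(1 - cos(73°))
Δλ = 2.4263 × (1 - cos(73°))
Δλ = 2.4263 × 0.7076
Δλ = 1.7169 pm

Percentage change:
(Δλ/λ₀) × 100 = (1.7169/70.0) × 100
= 2.4528%

(Intermediate values are shown rounded; full precision is carried through to the final answer.)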